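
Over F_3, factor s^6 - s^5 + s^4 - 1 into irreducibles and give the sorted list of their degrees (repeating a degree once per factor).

Write f(s) = s^6 - s^5 + s^4 - 1.
Roots in F_3: f(0) = 2; f(1) = 0 → root; f(2) = 2.
Linear factors from roots: (s - 1).
Complete factorization: f(s) = (s - 1)·(s^2 - s - 1)·(s^3 + s^2 - 1).
Factor degrees with multiplicity: 1 + 2 + 3 = 6.

1, 2, 3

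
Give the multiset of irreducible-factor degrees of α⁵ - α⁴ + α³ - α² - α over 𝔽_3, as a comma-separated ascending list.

1, 1, 3

Write h(α) = α⁵ - α⁴ + α³ - α² - α.
Roots in 𝔽_3: h(0) = 0 → root; h(1) = 2; h(2) = 0 → root.
Linear factors from roots: (α), (α + 1).
Complete factorization: h(α) = (α)·(α + 1)·(α³ + α² - 1).
Factor degrees with multiplicity: 1 + 1 + 3 = 5.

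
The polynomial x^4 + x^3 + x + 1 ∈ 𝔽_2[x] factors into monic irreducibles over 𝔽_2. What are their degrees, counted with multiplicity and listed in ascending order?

Write f(x) = x^4 + x^3 + x + 1.
Roots in 𝔽_2: f(0) = 1; f(1) = 0 → root.
Linear factors from roots: (x + 1).
Complete factorization: f(x) = (x + 1)^2·(x^2 + x + 1).
Factor degrees with multiplicity: 1 + 1 + 2 = 4.

1, 1, 2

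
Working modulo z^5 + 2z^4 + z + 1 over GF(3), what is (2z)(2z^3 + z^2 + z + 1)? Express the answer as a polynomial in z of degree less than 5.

Multiply in GF(3)[z]: (2z)·(2z^3 + z^2 + z + 1) = z^4 + 2z^3 + 2z^2 + 2z.
Reduced: z^4 + 2z^3 + 2z^2 + 2z.

z^4 + 2z^3 + 2z^2 + 2z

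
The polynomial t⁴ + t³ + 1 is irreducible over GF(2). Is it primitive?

Yes

Write f(t) = t⁴ + t³ + 1.
|GF(2^4)^×| = 2^4 − 1 = 15. Prime factorization: 15 = 3·5.
f is primitive ⇔ t has order 15 in GF(2)[t]/(f), i.e. t^(15/q) ≠ 1 for each prime q | 15.
t^(5) mod f = t³ + t + 1.
t^(3) mod f = t³.
None equal 1, so t has full order 15; f is primitive.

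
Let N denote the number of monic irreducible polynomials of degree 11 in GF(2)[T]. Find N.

186

Gauss's count: N_{2}(11) = (1/11) Σ_{d|11} μ(11/d)·2^d.
Divisors of 11: 1, 11; μ(11/d) for each: -1, 1.
Σ = − 2^1 + 2^11 = 2046.
N = 2046/11 = 186.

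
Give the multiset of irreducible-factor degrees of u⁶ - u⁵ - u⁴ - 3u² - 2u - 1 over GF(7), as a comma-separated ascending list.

Write g(u) = u⁶ - u⁵ - u⁴ - 3u² - 2u - 1.
Linear factors from roots: (u - 1), (u - 3).
Complete factorization: g(u) = (u - 3)·(u - 1)·(u² + u + 3)·(u² + 2u + 3).
Factor degrees with multiplicity: 1 + 1 + 2 + 2 = 6.

1, 1, 2, 2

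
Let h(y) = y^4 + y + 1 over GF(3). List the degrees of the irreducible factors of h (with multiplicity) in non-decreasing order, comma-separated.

1, 3

Roots in GF(3): h(0) = 1; h(1) = 0 → root; h(2) = 1.
Linear factors from roots: (y + 2).
Complete factorization: h(y) = (y + 2)·(y^3 + y^2 + y + 2).
Factor degrees with multiplicity: 1 + 3 = 4.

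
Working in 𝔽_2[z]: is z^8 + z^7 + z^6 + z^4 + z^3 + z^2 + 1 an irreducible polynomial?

Yes

Write g(z) = z^8 + z^7 + z^6 + z^4 + z^3 + z^2 + 1.
Check for roots in 𝔽_2: g(0) = 1; g(1) = 1.
No roots, so no linear factors.
Monic irreducibles of degree 2 over GF(2): z^2 + z + 1.
None of them divide g (all give nonzero remainder).
Monic irreducibles of degree 3 over GF(2): z^3 + z + 1, z^3 + z^2 + 1.
None of them divide g (all give nonzero remainder).
Monic irreducibles of degree 4 over GF(2): z^4 + z + 1, z^4 + z^3 + 1, z^4 + z^3 + z^2 + z + 1.
None of them divide g (all give nonzero remainder).
No irreducible factor of degree ≤ 4 exists, so g is irreducible over GF(2).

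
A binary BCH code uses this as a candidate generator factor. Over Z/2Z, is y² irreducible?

Write h(y) = y².
Check for roots in Z/2Z: h(0) = 0 → root; h(1) = 1.
h(0) = 0, so (y) divides h(y); h is reducible.

No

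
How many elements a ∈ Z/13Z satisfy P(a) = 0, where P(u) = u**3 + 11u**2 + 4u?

Evaluate at each of the 13 elements of Z/13Z:
P(0) = 0 → root; P(1) = 3; P(2) = 8; P(3) = 8; P(4) = 9; P(5) = 4; P(6) = 12; P(7) = 0 → root; P(8) = 0 → root; P(9) = 5; P(10) = 8; P(11) = 2; P(12) = 6.
Roots: {0, 7, 8}.

3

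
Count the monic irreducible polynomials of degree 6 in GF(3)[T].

116

x^(3^6) − x is the product of all monic irreducibles of degree dividing 6; Möbius inversion gives N = (1/6) Σ μ(6/d)·3^d.
Divisors of 6: 1, 2, 3, 6; μ(6/d) for each: 1, -1, -1, 1.
Σ = 3^1 − 3^2 − 3^3 + 3^6 = 696.
N = 696/6 = 116.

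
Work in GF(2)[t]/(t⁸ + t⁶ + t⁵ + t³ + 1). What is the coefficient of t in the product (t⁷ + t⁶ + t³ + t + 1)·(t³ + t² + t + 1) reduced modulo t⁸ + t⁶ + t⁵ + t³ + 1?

0

Multiply in GF(2)[t]: (t⁷ + t⁶ + t³ + t + 1)·(t³ + t² + t + 1) = t¹⁰ + t⁵ + t³ + 1.
Reduce using t⁸ ≡ t⁶ + t⁵ + t³ + 1 (mod t⁸ + t⁶ + t⁵ + t³ + 1).
Reduced: t⁷ + t⁶ + t⁵ + t².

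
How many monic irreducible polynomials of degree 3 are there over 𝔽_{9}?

240

By the necklace-counting formula, N_9(3) = (1/3) Σ_{d|3} μ(3/d)·9^d.
Divisors of 3: 1, 3; μ(3/d) for each: -1, 1.
Σ = − 9^1 + 9^3 = 720.
N = 720/3 = 240.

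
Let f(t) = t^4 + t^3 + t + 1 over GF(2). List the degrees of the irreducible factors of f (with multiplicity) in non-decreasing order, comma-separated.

1, 1, 2

Roots in GF(2): f(0) = 1; f(1) = 0 → root.
Linear factors from roots: (t + 1).
Complete factorization: f(t) = (t + 1)^2·(t^2 + t + 1).
Factor degrees with multiplicity: 1 + 1 + 2 = 4.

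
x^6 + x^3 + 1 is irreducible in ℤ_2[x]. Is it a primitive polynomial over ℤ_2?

Write f(x) = x^6 + x^3 + 1.
|GF(2^6)^×| = 2^6 − 1 = 63. Prime factorization: 63 = 3^2·7.
f is primitive ⇔ x has order 63 in GF(2)[x]/(f), i.e. x^(63/q) ≠ 1 for each prime q | 63.
x^(21) mod f = x^3.
x^(9) mod f = 1
Since x^(9) = 1, the order of x divides 9 < 63; not primitive.

No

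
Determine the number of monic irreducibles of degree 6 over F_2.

Gauss's count: N_{2}(6) = (1/6) Σ_{d|6} μ(6/d)·2^d.
Divisors of 6: 1, 2, 3, 6; μ(6/d) for each: 1, -1, -1, 1.
Σ = 2^1 − 2^2 − 2^3 + 2^6 = 54.
N = 54/6 = 9.

9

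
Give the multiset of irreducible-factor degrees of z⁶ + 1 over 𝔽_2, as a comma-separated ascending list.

Write h(z) = z⁶ + 1.
Roots in 𝔽_2: h(0) = 1; h(1) = 0 → root.
Linear factors from roots: (z + 1).
Complete factorization: h(z) = (z + 1)^2·(z² + z + 1)^2.
Factor degrees with multiplicity: 1 + 1 + 2 + 2 = 6.

1, 1, 2, 2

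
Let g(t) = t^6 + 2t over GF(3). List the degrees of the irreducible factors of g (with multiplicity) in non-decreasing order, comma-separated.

1, 1, 4

Roots in GF(3): g(0) = 0 → root; g(1) = 0 → root; g(2) = 2.
Linear factors from roots: (t), (t + 2).
Complete factorization: g(t) = (t)·(t + 2)·(t^4 + t^3 + t^2 + t + 1).
Factor degrees with multiplicity: 1 + 1 + 4 = 6.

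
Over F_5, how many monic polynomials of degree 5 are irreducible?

The number of monic irreducibles of degree 5 over GF(5) is (1/5)·Σ_{d∣5} μ(5/d) 5^d.
Divisors of 5: 1, 5; μ(5/d) for each: -1, 1.
Σ = − 5^1 + 5^5 = 3120.
N = 3120/5 = 624.

624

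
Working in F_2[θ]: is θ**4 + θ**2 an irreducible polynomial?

Write g(θ) = θ**4 + θ**2.
Check for roots in F_2: g(0) = 0 → root; g(1) = 0 → root.
g(0) = 0, so (θ) divides g(θ); g is reducible.

No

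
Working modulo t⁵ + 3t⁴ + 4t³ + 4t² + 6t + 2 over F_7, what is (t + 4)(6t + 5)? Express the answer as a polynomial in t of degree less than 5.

6t^2 + t + 6

Multiply in F_7[t]: (t + 4)·(6t + 5) = 6t² + t + 6.
Reduced: 6t² + t + 6.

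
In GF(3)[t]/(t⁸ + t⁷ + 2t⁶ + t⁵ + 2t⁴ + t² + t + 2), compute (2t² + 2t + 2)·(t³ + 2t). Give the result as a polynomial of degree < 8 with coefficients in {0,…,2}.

2t^5 + 2t^4 + t^2 + t

Multiply in GF(3)[t]: (2t² + 2t + 2)·(t³ + 2t) = 2t⁵ + 2t⁴ + t² + t.
Reduced: 2t⁵ + 2t⁴ + t² + t.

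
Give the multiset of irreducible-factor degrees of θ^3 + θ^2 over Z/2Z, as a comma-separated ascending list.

1, 1, 1

Write g(θ) = θ^3 + θ^2.
Roots in Z/2Z: g(0) = 0 → root; g(1) = 0 → root.
Linear factors from roots: (θ), (θ + 1).
Complete factorization: g(θ) = (θ + 1)·(θ)^2.
Factor degrees with multiplicity: 1 + 1 + 1 = 3.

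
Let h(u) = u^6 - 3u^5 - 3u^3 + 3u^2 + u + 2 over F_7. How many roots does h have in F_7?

Evaluate at each of the 7 elements of F_7:
h(0) = 2; h(1) = 1; h(2) = 2; h(3) = 0 → root; h(4) = 4; h(5) = 0 → root; h(6) = 4.
Roots: {3, 5}.

2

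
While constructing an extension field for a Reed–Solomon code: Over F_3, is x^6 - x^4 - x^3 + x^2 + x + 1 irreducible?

Yes

Write g(x) = x^6 - x^4 - x^3 + x^2 + x + 1.
Check for roots in F_3: g(0) = 1; g(1) = 2; g(2) = 2.
No roots, so no linear factors.
Monic irreducibles of degree 2 over GF(3): x^2 + 1, x^2 + x - 1, x^2 - x - 1.
None of them divide g (all give nonzero remainder).
Degree-3 irreducible divisors: test the 8 monic irreducibles of degree 3 over GF(3).
None of them divide g (all give nonzero remainder).
No irreducible factor of degree ≤ 3 exists, so g is irreducible over GF(3).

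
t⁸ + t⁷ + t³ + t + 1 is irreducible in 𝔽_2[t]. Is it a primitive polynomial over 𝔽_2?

No

Write f(t) = t⁸ + t⁷ + t³ + t + 1.
|GF(2^8)^×| = 2^8 − 1 = 255. Prime factorization: 255 = 3·5·17.
f is primitive ⇔ t has order 255 in GF(2)[t]/(f), i.e. t^(255/q) ≠ 1 for each prime q | 255.
t^(85) mod f = 1
t^(51) mod f = t⁴ + t³ + t² + t.
t^(15) mod f = t⁶ + t⁴ + t² + 1.
Since t^(85) = 1, the order of t divides 85 < 255; not primitive.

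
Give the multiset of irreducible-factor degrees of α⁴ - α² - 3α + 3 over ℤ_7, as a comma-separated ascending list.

1, 1, 1, 1

Write h(α) = α⁴ - α² - 3α + 3.
Linear factors from roots: (α - 1), (α + 3), (α + 2).
Complete factorization: h(α) = (α + 2)·(α - 1)·(α + 3)^2.
Factor degrees with multiplicity: 1 + 1 + 1 + 1 = 4.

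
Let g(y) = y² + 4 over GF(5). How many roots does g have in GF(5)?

2

Evaluate at each of the 5 elements of GF(5):
g(0) = 4; g(1) = 0 → root; g(2) = 3; g(3) = 3; g(4) = 0 → root.
Roots: {1, 4}.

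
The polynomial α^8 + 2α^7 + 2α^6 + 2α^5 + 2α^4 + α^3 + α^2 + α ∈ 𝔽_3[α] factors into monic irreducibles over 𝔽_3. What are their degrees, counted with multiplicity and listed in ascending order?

Write h(α) = α^8 + 2α^7 + 2α^6 + 2α^5 + 2α^4 + α^3 + α^2 + α.
Roots in 𝔽_3: h(0) = 0 → root; h(1) = 0 → root; h(2) = 0 → root.
Linear factors from roots: (α), (α + 2), (α + 1).
Complete factorization: h(α) = (α)·(α + 1)·(α + 2)·(α^2 + 1)·(α^3 + 2α^2 + 2α + 2).
Factor degrees with multiplicity: 1 + 1 + 1 + 2 + 3 = 8.

1, 1, 1, 2, 3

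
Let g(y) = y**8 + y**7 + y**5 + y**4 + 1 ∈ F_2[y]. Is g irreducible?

Check for roots in F_2: g(0) = 1; g(1) = 1.
No roots, so no linear factors.
Monic irreducibles of degree 2 over GF(2): y**2 + y + 1.
None of them divide g (all give nonzero remainder).
Monic irreducibles of degree 3 over GF(2): y**3 + y + 1, y**3 + y**2 + 1.
None of them divide g (all give nonzero remainder).
Monic irreducibles of degree 4 over GF(2): y**4 + y + 1, y**4 + y**3 + 1, y**4 + y**3 + y**2 + y + 1.
None of them divide g (all give nonzero remainder).
No irreducible factor of degree ≤ 4 exists, so g is irreducible over GF(2).

Yes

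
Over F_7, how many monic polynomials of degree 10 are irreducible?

28245840

The number of monic irreducibles of degree 10 over GF(7) is (1/10)·Σ_{d∣10} μ(10/d) 7^d.
Divisors of 10: 1, 2, 5, 10; μ(10/d) for each: 1, -1, -1, 1.
Σ = 7^1 − 7^2 − 7^5 + 7^10 = 282458400.
N = 282458400/10 = 28245840.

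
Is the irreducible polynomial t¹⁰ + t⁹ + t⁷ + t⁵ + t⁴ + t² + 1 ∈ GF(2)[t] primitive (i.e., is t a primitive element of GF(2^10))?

Write f(t) = t¹⁰ + t⁹ + t⁷ + t⁵ + t⁴ + t² + 1.
|GF(2^10)^×| = 2^10 − 1 = 1023. Prime factorization: 1023 = 3·11·31.
f is primitive ⇔ t has order 1023 in GF(2)[t]/(f), i.e. t^(1023/q) ≠ 1 for each prime q | 1023.
t^(341) mod f = t⁶ + t⁴ + t³ + t² + t + 1.
t^(93) mod f = t⁹ + t⁸ + t⁷ + t⁶ + 1.
t^(33) mod f = t⁸ + t⁷ + t⁵ + t².
None equal 1, so t has full order 1023; f is primitive.

Yes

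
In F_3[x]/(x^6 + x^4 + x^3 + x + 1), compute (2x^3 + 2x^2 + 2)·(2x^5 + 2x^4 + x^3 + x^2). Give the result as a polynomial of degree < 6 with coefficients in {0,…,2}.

Multiply in F_3[x]: (2x^3 + 2x^2 + 2)·(2x^5 + 2x^4 + x^3 + x^2) = x^8 + 2x^7 + 2x^5 + 2x^3 + 2x^2.
Reduce using x^6 ≡ 2x^4 + 2x^3 + 2x + 2 (mod x^6 + x^4 + x^3 + x + 1).
Reduced: 2x^5 + 2x^4 + 2x^3 + 2x^2 + 2x + 1.

2x^5 + 2x^4 + 2x^3 + 2x^2 + 2x + 1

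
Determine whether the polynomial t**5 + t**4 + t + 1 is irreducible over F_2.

Write f(t) = t**5 + t**4 + t + 1.
Check for roots in F_2: f(0) = 1; f(1) = 0 → root.
f(1) = 0, so (t − 1) divides f(t); f is reducible.

No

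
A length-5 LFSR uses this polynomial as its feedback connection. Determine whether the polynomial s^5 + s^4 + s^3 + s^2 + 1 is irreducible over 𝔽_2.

Yes

Write f(s) = s^5 + s^4 + s^3 + s^2 + 1.
Check for roots in 𝔽_2: f(0) = 1; f(1) = 1.
No roots, so no linear factors.
Monic irreducibles of degree 2 over GF(2): s^2 + s + 1.
None of them divide f (all give nonzero remainder).
No irreducible factor of degree ≤ 2 exists, so f is irreducible over GF(2).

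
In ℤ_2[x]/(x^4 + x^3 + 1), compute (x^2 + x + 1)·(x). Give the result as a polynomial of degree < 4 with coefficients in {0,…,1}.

Multiply in ℤ_2[x]: (x^2 + x + 1)·(x) = x^3 + x^2 + x.
Reduced: x^3 + x^2 + x.

x^3 + x^2 + x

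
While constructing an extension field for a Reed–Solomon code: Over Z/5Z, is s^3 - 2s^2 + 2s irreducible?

No

Write h(s) = s^3 - 2s^2 + 2s.
Check for roots in Z/5Z: h(0) = 0 → root; h(1) = 1; h(2) = 4; h(3) = 0 → root; h(4) = 0 → root.
h(0) = 0, so (s) divides h(s); h is reducible.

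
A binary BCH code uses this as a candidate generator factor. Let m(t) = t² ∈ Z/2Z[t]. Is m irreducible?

No

Check for roots in Z/2Z: m(0) = 0 → root; m(1) = 1.
m(0) = 0, so (t) divides m(t); m is reducible.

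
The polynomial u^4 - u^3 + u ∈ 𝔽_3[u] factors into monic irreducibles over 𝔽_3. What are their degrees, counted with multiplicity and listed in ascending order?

Write f(u) = u^4 - u^3 + u.
Roots in 𝔽_3: f(0) = 0 → root; f(1) = 1; f(2) = 1.
Linear factors from roots: (u).
Complete factorization: f(u) = (u)·(u^3 - u^2 + 1).
Factor degrees with multiplicity: 1 + 3 = 4.

1, 3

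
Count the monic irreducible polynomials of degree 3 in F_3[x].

By the necklace-counting formula, N_3(3) = (1/3) Σ_{d|3} μ(3/d)·3^d.
Divisors of 3: 1, 3; μ(3/d) for each: -1, 1.
Σ = − 3^1 + 3^3 = 24.
N = 24/3 = 8.

8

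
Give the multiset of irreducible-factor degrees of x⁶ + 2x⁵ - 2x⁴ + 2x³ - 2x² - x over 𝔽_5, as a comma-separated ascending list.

1, 1, 4

Write f(x) = x⁶ + 2x⁵ - 2x⁴ + 2x³ - 2x² - x.
Roots in 𝔽_5: f(0) = 0 → root; f(1) = 0 → root; f(2) = 2; f(3) = 1; f(4) = 4.
Linear factors from roots: (x), (x - 1).
Complete factorization: f(x) = (x)·(x - 1)·(x⁴ - 2x³ + x² - 2x + 1).
Factor degrees with multiplicity: 1 + 1 + 4 = 6.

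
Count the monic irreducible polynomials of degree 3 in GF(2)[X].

x^(2^3) − x is the product of all monic irreducibles of degree dividing 3; Möbius inversion gives N = (1/3) Σ μ(3/d)·2^d.
Divisors of 3: 1, 3; μ(3/d) for each: -1, 1.
Σ = − 2^1 + 2^3 = 6.
N = 6/3 = 2.

2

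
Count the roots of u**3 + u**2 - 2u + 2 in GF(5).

1

Write P(u) = u**3 + u**2 - 2u + 2.
Evaluate at each of the 5 elements of GF(5):
P(0) = 2; P(1) = 2; P(2) = 0 → root; P(3) = 2; P(4) = 4.
Roots: {2}.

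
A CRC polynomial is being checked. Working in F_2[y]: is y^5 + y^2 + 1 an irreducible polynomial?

Yes

Write m(y) = y^5 + y^2 + 1.
Check for roots in F_2: m(0) = 1; m(1) = 1.
No roots, so no linear factors.
Monic irreducibles of degree 2 over GF(2): y^2 + y + 1.
None of them divide m (all give nonzero remainder).
No irreducible factor of degree ≤ 2 exists, so m is irreducible over GF(2).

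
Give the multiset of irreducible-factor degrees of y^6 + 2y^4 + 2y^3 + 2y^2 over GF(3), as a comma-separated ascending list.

1, 1, 1, 1, 2

Write g(y) = y^6 + 2y^4 + 2y^3 + 2y^2.
Roots in GF(3): g(0) = 0 → root; g(1) = 1; g(2) = 0 → root.
Linear factors from roots: (y), (y + 1).
Complete factorization: g(y) = (y)^2·(y + 1)^2·(y^2 + y + 2).
Factor degrees with multiplicity: 1 + 1 + 1 + 1 + 2 = 6.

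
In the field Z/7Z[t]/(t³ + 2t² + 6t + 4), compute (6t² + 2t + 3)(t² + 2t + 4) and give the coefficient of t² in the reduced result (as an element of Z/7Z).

5

Multiply in Z/7Z[t]: (6t² + 2t + 3)·(t² + 2t + 4) = 6t⁴ + 3t² + 5.
Reduce using t³ ≡ 5t² + t + 3 (mod t³ + 2t² + 6t + 4).
Reduced: 5t² + 6t + 4.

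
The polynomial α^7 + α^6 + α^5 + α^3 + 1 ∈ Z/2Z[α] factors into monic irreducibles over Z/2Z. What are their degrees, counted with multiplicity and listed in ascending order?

2, 2, 3

Write h(α) = α^7 + α^6 + α^5 + α^3 + 1.
Roots in Z/2Z: h(0) = 1; h(1) = 1.
Complete factorization: h(α) = (α^2 + α + 1)^2·(α^3 + α^2 + 1).
Factor degrees with multiplicity: 2 + 2 + 3 = 7.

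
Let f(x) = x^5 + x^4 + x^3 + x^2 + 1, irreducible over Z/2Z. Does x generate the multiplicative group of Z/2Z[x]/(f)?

|GF(2^5)^×| = 2^5 − 1 = 31. Prime factorization: 31 = 31.
f is primitive ⇔ x has order 31 in GF(2)[x]/(f), i.e. x^(31/q) ≠ 1 for each prime q | 31.
x^(1) mod f = x.
None equal 1, so x has full order 31; f is primitive.

Yes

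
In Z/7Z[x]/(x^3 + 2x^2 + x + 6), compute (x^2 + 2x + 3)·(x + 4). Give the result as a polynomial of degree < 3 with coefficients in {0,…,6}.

4x^2 + 3x + 6

Multiply in Z/7Z[x]: (x^2 + 2x + 3)·(x + 4) = x^3 + 6x^2 + 4x + 5.
Reduce using x^3 ≡ 5x^2 + 6x + 1 (mod x^3 + 2x^2 + x + 6).
Reduced: 4x^2 + 3x + 6.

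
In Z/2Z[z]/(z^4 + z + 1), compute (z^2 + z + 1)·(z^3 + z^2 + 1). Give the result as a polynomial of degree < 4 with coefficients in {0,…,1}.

z^2 + 1

Multiply in Z/2Z[z]: (z^2 + z + 1)·(z^3 + z^2 + 1) = z^5 + z + 1.
Reduce using z^4 ≡ z + 1 (mod z^4 + z + 1).
Reduced: z^2 + 1.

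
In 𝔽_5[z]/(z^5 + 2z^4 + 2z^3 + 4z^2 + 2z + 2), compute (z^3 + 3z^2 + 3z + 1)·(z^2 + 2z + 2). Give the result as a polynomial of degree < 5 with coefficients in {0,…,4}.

3z^4 + 4z^3 + 4z^2 + z

Multiply in 𝔽_5[z]: (z^3 + 3z^2 + 3z + 1)·(z^2 + 2z + 2) = z^5 + z^3 + 3z^2 + 3z + 2.
Reduce using z^5 ≡ 3z^4 + 3z^3 + z^2 + 3z + 3 (mod z^5 + 2z^4 + 2z^3 + 4z^2 + 2z + 2).
Reduced: 3z^4 + 4z^3 + 4z^2 + z.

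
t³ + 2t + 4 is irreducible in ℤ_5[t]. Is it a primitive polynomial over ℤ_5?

Write f(t) = t³ + 2t + 4.
|GF(5^3)^×| = 5^3 − 1 = 124. Prime factorization: 124 = 2^2·31.
f is primitive ⇔ t has order 124 in GF(5)[t]/(f), i.e. t^(124/q) ≠ 1 for each prime q | 124.
t^(62) mod f = 1
t^(4) mod f = 3t² + t.
Since t^(62) = 1, the order of t divides 62 < 124; not primitive.

No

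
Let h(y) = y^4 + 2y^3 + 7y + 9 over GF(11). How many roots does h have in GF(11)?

2

Evaluate at each of the 11 elements of GF(11):
h(0) = 9; h(1) = 8; h(2) = 0 → root; h(3) = 0 → root; h(4) = 3; h(5) = 6; h(6) = 8; h(7) = 10; h(8) = 4; h(9) = 6; h(10) = 1.
Roots: {2, 3}.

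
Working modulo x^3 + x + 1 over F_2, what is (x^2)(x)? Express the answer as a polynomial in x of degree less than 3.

Multiply in F_2[x]: (x^2)·(x) = x^3.
Reduce using x^3 ≡ x + 1 (mod x^3 + x + 1).
Reduced: x + 1.

x + 1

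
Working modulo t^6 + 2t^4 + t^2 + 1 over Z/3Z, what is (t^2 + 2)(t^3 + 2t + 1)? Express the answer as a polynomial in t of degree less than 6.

Multiply in Z/3Z[t]: (t^2 + 2)·(t^3 + 2t + 1) = t^5 + t^3 + t^2 + t + 2.
Reduced: t^5 + t^3 + t^2 + t + 2.

t^5 + t^3 + t^2 + t + 2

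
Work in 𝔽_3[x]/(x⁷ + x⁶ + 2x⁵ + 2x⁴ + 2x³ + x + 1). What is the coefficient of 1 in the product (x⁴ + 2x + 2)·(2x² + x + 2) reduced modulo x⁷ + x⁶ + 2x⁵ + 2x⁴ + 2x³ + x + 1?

1

Multiply in 𝔽_3[x]: (x⁴ + 2x + 2)·(2x² + x + 2) = 2x⁶ + x⁵ + 2x⁴ + x³ + 1.
Reduced: 2x⁶ + x⁵ + 2x⁴ + x³ + 1.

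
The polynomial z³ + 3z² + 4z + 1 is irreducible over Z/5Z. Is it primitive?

Write f(z) = z³ + 3z² + 4z + 1.
|GF(5^3)^×| = 5^3 − 1 = 124. Prime factorization: 124 = 2^2·31.
f is primitive ⇔ z has order 124 in GF(5)[z]/(f), i.e. z^(124/q) ≠ 1 for each prime q | 124.
z^(62) mod f = 1
z^(4) mod f = z + 3.
Since z^(62) = 1, the order of z divides 62 < 124; not primitive.

No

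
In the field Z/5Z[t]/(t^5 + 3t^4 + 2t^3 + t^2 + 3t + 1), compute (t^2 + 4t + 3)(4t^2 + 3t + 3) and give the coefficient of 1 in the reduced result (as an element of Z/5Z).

Multiply in Z/5Z[t]: (t^2 + 4t + 3)·(4t^2 + 3t + 3) = 4t^4 + 4t^3 + 2t^2 + t + 4.
Reduced: 4t^4 + 4t^3 + 2t^2 + t + 4.

4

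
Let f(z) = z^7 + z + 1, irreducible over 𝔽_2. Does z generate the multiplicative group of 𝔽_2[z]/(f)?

|GF(2^7)^×| = 2^7 − 1 = 127. Prime factorization: 127 = 127.
f is primitive ⇔ z has order 127 in GF(2)[z]/(f), i.e. z^(127/q) ≠ 1 for each prime q | 127.
z^(1) mod f = z.
None equal 1, so z has full order 127; f is primitive.

Yes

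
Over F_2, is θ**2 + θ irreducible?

Write g(θ) = θ**2 + θ.
Check for roots in F_2: g(0) = 0 → root; g(1) = 0 → root.
g(0) = 0, so (θ) divides g(θ); g is reducible.

No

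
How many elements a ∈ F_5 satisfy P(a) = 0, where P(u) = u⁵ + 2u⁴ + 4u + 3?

4

Evaluate at each of the 5 elements of F_5:
P(0) = 3; P(1) = 0 → root; P(2) = 0 → root; P(3) = 0 → root; P(4) = 0 → root.
Roots: {1, 2, 3, 4}.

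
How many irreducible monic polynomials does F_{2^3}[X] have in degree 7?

299592

The number of monic irreducibles of degree 7 over GF(8) is (1/7)·Σ_{d∣7} μ(7/d) 8^d.
Divisors of 7: 1, 7; μ(7/d) for each: -1, 1.
Σ = − 8^1 + 8^7 = 2097144.
N = 2097144/7 = 299592.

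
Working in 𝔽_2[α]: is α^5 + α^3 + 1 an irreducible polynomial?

Write g(α) = α^5 + α^3 + 1.
Check for roots in 𝔽_2: g(0) = 1; g(1) = 1.
No roots, so no linear factors.
Monic irreducibles of degree 2 over GF(2): α^2 + α + 1.
None of them divide g (all give nonzero remainder).
No irreducible factor of degree ≤ 2 exists, so g is irreducible over GF(2).

Yes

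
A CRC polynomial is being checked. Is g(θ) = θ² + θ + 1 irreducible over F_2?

Check for roots in F_2: g(0) = 1; g(1) = 1.
No roots. A degree-2 polynomial over a field with no linear factor is irreducible.

Yes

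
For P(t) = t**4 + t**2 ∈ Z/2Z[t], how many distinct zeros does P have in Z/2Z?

Evaluate at each of the 2 elements of Z/2Z:
P(0) = 0 → root; P(1) = 0 → root.
Roots: {0, 1}.

2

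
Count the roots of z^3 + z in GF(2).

Write h(z) = z^3 + z.
Evaluate at each of the 2 elements of GF(2):
h(0) = 0 → root; h(1) = 0 → root.
Roots: {0, 1}.

2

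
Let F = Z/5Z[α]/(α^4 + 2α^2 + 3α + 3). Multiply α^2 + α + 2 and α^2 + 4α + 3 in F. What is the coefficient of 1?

Multiply in Z/5Z[α]: (α^2 + α + 2)·(α^2 + 4α + 3) = α^4 + 4α^2 + α + 1.
Reduce using α^4 ≡ 3α^2 + 2α + 2 (mod α^4 + 2α^2 + 3α + 3).
Reduced: 2α^2 + 3α + 3.

3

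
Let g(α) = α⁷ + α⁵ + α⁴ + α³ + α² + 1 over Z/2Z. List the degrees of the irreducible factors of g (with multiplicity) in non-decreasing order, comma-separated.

Roots in Z/2Z: g(0) = 1; g(1) = 0 → root.
Linear factors from roots: (α + 1).
Complete factorization: g(α) = (α + 1)·(α² + α + 1)^3.
Factor degrees with multiplicity: 1 + 2 + 2 + 2 = 7.

1, 2, 2, 2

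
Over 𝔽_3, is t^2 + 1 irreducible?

Yes

Write m(t) = t^2 + 1.
Check for roots in 𝔽_3: m(0) = 1; m(1) = 2; m(2) = 2.
No roots. A degree-2 polynomial over a field with no linear factor is irreducible.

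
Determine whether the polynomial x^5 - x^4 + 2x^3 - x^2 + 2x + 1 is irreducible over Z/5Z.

No

Write P(x) = x^5 - x^4 + 2x^3 - x^2 + 2x + 1.
Check for roots in Z/5Z: P(0) = 1; P(1) = 4; P(2) = 3; P(3) = 4; P(4) = 4.
No roots, so no linear factors.
Degree-2 irreducible divisors: test the 10 monic irreducibles of degree 2 over GF(5).
x^2 - 2 divides P: P(x) = (x^2 - 2)·(x^3 - x^2 - x + 2).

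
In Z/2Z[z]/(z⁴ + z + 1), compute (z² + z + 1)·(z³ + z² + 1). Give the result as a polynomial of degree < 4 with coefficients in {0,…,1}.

z^2 + 1

Multiply in Z/2Z[z]: (z² + z + 1)·(z³ + z² + 1) = z⁵ + z + 1.
Reduce using z⁴ ≡ z + 1 (mod z⁴ + z + 1).
Reduced: z² + 1.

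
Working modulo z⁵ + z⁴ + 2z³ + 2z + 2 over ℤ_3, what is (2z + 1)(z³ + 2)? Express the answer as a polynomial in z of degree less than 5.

2z^4 + z^3 + z + 2

Multiply in ℤ_3[z]: (2z + 1)·(z³ + 2) = 2z⁴ + z³ + z + 2.
Reduced: 2z⁴ + z³ + z + 2.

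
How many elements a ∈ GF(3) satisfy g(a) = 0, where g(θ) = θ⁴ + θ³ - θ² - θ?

3

Evaluate at each of the 3 elements of GF(3):
g(0) = 0 → root; g(1) = 0 → root; g(2) = 0 → root.
Roots: {0, 1, 2}.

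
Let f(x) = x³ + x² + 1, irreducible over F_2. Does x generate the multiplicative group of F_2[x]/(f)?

Yes

|GF(2^3)^×| = 2^3 − 1 = 7. Prime factorization: 7 = 7.
f is primitive ⇔ x has order 7 in GF(2)[x]/(f), i.e. x^(7/q) ≠ 1 for each prime q | 7.
x^(1) mod f = x.
None equal 1, so x has full order 7; f is primitive.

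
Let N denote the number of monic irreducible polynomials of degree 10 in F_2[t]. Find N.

Gauss's count: N_{2}(10) = (1/10) Σ_{d|10} μ(10/d)·2^d.
Divisors of 10: 1, 2, 5, 10; μ(10/d) for each: 1, -1, -1, 1.
Σ = 2^1 − 2^2 − 2^5 + 2^10 = 990.
N = 990/10 = 99.

99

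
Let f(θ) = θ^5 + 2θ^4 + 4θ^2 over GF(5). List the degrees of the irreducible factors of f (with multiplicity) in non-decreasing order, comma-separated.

Roots in GF(5): f(0) = 0 → root; f(1) = 2; f(2) = 0 → root; f(3) = 1; f(4) = 0 → root.
Linear factors from roots: (θ), (θ + 3), (θ + 1).
Complete factorization: f(θ) = (θ + 1)·(θ)^2·(θ + 3)^2.
Factor degrees with multiplicity: 1 + 1 + 1 + 1 + 1 = 5.

1, 1, 1, 1, 1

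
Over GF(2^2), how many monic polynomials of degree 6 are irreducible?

670

x^(4^6) − x is the product of all monic irreducibles of degree dividing 6; Möbius inversion gives N = (1/6) Σ μ(6/d)·4^d.
Divisors of 6: 1, 2, 3, 6; μ(6/d) for each: 1, -1, -1, 1.
Σ = 4^1 − 4^2 − 4^3 + 4^6 = 4020.
N = 4020/6 = 670.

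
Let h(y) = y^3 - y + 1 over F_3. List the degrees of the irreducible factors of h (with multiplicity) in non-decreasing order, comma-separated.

Roots in F_3: h(0) = 1; h(1) = 1; h(2) = 1.
Complete factorization: h(y) = (y^3 - y + 1).
Factor degrees with multiplicity: 3 = 3.

3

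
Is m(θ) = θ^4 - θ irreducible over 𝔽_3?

Check for roots in 𝔽_3: m(0) = 0 → root; m(1) = 0 → root; m(2) = 2.
m(0) = 0, so (θ) divides m(θ); m is reducible.

No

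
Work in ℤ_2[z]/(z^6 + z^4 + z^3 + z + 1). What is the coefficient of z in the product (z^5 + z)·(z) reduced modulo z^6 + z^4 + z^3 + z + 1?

Multiply in ℤ_2[z]: (z^5 + z)·(z) = z^6 + z^2.
Reduce using z^6 ≡ z^4 + z^3 + z + 1 (mod z^6 + z^4 + z^3 + z + 1).
Reduced: z^4 + z^3 + z^2 + z + 1.

1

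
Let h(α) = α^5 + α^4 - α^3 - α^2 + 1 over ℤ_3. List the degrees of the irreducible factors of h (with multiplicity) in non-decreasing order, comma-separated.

Roots in ℤ_3: h(0) = 1; h(1) = 1; h(2) = 1.
Complete factorization: h(α) = (α^5 + α^4 - α^3 - α^2 + 1).
Factor degrees with multiplicity: 5 = 5.

5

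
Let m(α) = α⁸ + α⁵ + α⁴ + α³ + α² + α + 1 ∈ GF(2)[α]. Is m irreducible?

Check for roots in GF(2): m(0) = 1; m(1) = 1.
No roots, so no linear factors.
Monic irreducibles of degree 2 over GF(2): α² + α + 1.
None of them divide m (all give nonzero remainder).
Monic irreducibles of degree 3 over GF(2): α³ + α + 1, α³ + α² + 1.
None of them divide m (all give nonzero remainder).
Monic irreducibles of degree 4 over GF(2): α⁴ + α + 1, α⁴ + α³ + 1, α⁴ + α³ + α² + α + 1.
None of them divide m (all give nonzero remainder).
No irreducible factor of degree ≤ 4 exists, so m is irreducible over GF(2).

Yes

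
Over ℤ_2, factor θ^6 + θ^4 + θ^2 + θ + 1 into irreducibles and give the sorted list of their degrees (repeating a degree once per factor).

6

Write f(θ) = θ^6 + θ^4 + θ^2 + θ + 1.
Roots in ℤ_2: f(0) = 1; f(1) = 1.
Complete factorization: f(θ) = (θ^6 + θ^4 + θ^2 + θ + 1).
Factor degrees with multiplicity: 6 = 6.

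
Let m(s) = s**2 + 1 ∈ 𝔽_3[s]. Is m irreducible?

Yes

Check for roots in 𝔽_3: m(0) = 1; m(1) = 2; m(2) = 2.
No roots. A degree-2 polynomial over a field with no linear factor is irreducible.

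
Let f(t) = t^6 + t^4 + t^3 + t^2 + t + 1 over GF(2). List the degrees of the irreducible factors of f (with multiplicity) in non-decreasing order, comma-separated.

Roots in GF(2): f(0) = 1; f(1) = 0 → root.
Linear factors from roots: (t + 1).
Complete factorization: f(t) = (t + 1)^2·(t^4 + t + 1).
Factor degrees with multiplicity: 1 + 1 + 4 = 6.

1, 1, 4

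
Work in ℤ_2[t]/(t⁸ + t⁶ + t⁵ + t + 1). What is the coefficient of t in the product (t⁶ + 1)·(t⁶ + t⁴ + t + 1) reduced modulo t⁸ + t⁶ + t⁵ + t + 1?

Multiply in ℤ_2[t]: (t⁶ + 1)·(t⁶ + t⁴ + t + 1) = t¹² + t¹⁰ + t⁷ + t⁴ + t + 1.
Reduce using t⁸ ≡ t⁶ + t⁵ + t + 1 (mod t⁸ + t⁶ + t⁵ + t + 1).
Reduced: t⁶ + t⁵ + t² + 1.

0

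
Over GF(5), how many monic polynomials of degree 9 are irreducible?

Gauss's count: N_{5}(9) = (1/9) Σ_{d|9} μ(9/d)·5^d.
Divisors of 9: 1, 3, 9; μ(9/d) for each: 0, -1, 1.
Σ = − 5^3 + 5^9 = 1953000.
N = 1953000/9 = 217000.

217000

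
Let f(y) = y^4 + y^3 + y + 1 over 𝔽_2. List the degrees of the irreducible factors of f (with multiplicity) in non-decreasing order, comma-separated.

Roots in 𝔽_2: f(0) = 1; f(1) = 0 → root.
Linear factors from roots: (y + 1).
Complete factorization: f(y) = (y + 1)^2·(y^2 + y + 1).
Factor degrees with multiplicity: 1 + 1 + 2 = 4.

1, 1, 2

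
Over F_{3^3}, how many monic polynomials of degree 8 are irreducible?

35303625630

x^(27^8) − x is the product of all monic irreducibles of degree dividing 8; Möbius inversion gives N = (1/8) Σ μ(8/d)·27^d.
Divisors of 8: 1, 2, 4, 8; μ(8/d) for each: 0, 0, -1, 1.
Σ = − 27^4 + 27^8 = 282429005040.
N = 282429005040/8 = 35303625630.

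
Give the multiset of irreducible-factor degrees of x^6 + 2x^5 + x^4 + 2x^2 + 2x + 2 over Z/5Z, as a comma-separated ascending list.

Write f(x) = x^6 + 2x^5 + x^4 + 2x^2 + 2x + 2.
Roots in Z/5Z: f(0) = 2; f(1) = 0 → root; f(2) = 3; f(3) = 2; f(4) = 2.
Linear factors from roots: (x - 1).
Complete factorization: f(x) = (x - 1)·(x^2 - 2x - 2)·(x^3 + x + 1).
Factor degrees with multiplicity: 1 + 2 + 3 = 6.

1, 2, 3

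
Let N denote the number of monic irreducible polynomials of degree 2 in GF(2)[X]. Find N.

1

By the necklace-counting formula, N_2(2) = (1/2) Σ_{d|2} μ(2/d)·2^d.
Divisors of 2: 1, 2; μ(2/d) for each: -1, 1.
Σ = − 2^1 + 2^2 = 2.
N = 2/2 = 1.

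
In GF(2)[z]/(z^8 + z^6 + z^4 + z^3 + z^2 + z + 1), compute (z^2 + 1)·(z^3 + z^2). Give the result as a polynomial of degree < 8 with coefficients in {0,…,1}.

Multiply in GF(2)[z]: (z^2 + 1)·(z^3 + z^2) = z^5 + z^4 + z^3 + z^2.
Reduced: z^5 + z^4 + z^3 + z^2.

z^5 + z^4 + z^3 + z^2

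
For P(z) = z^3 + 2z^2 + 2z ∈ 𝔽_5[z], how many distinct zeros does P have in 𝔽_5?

3

Evaluate at each of the 5 elements of 𝔽_5:
P(0) = 0 → root; P(1) = 0 → root; P(2) = 0 → root; P(3) = 1; P(4) = 4.
Roots: {0, 1, 2}.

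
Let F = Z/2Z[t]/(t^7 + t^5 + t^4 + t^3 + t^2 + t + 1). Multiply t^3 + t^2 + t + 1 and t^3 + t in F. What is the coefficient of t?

1

Multiply in Z/2Z[t]: (t^3 + t^2 + t + 1)·(t^3 + t) = t^6 + t^5 + t^2 + t.
Reduced: t^6 + t^5 + t^2 + t.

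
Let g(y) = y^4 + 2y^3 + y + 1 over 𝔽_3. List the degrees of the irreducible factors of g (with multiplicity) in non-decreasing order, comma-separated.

Roots in 𝔽_3: g(0) = 1; g(1) = 2; g(2) = 2.
Complete factorization: g(y) = (y^4 + 2y^3 + y + 1).
Factor degrees with multiplicity: 4 = 4.

4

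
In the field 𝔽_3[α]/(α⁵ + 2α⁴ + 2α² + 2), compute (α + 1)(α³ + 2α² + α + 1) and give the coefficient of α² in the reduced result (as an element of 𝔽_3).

Multiply in 𝔽_3[α]: (α + 1)·(α³ + 2α² + α + 1) = α⁴ + 2α + 1.
Reduced: α⁴ + 2α + 1.

0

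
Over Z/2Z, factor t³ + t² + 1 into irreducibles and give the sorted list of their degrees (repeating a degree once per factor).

3

Write f(t) = t³ + t² + 1.
Roots in Z/2Z: f(0) = 1; f(1) = 1.
Complete factorization: f(t) = (t³ + t² + 1).
Factor degrees with multiplicity: 3 = 3.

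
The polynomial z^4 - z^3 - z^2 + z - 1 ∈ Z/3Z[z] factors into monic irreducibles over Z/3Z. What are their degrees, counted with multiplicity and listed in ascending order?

Write g(z) = z^4 - z^3 - z^2 + z - 1.
Roots in Z/3Z: g(0) = 2; g(1) = 2; g(2) = 2.
Complete factorization: g(z) = (z^4 - z^3 - z^2 + z - 1).
Factor degrees with multiplicity: 4 = 4.

4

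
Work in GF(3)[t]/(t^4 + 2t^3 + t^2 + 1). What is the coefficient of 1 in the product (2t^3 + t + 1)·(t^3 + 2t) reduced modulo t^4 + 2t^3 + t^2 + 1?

1

Multiply in GF(3)[t]: (2t^3 + t + 1)·(t^3 + 2t) = 2t^6 + 2t^4 + t^3 + 2t^2 + 2t.
Reduce using t^4 ≡ t^3 + 2t^2 + 2 (mod t^4 + 2t^3 + t^2 + 1).
Reduced: t^3 + t^2 + 1.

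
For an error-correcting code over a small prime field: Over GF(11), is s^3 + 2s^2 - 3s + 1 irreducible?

Write g(s) = s^3 + 2s^2 - 3s + 1.
Check each element of GF(11) for a root: g(0)=1, g(1)=1, g(2)=0, g(3)=4, g(4)=8, g(5)=7, g(6)=7, g(7)=3, g(8)=1, g(9)=7, g(10)=5.
g(2) = 0, so (s − 2) divides g(s); g is reducible.

No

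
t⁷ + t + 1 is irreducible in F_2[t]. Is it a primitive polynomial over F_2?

Yes

Write f(t) = t⁷ + t + 1.
|GF(2^7)^×| = 2^7 − 1 = 127. Prime factorization: 127 = 127.
f is primitive ⇔ t has order 127 in GF(2)[t]/(f), i.e. t^(127/q) ≠ 1 for each prime q | 127.
t^(1) mod f = t.
None equal 1, so t has full order 127; f is primitive.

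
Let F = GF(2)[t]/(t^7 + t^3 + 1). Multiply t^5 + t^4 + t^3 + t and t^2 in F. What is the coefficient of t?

0

Multiply in GF(2)[t]: (t^5 + t^4 + t^3 + t)·(t^2) = t^7 + t^6 + t^5 + t^3.
Reduce using t^7 ≡ t^3 + 1 (mod t^7 + t^3 + 1).
Reduced: t^6 + t^5 + 1.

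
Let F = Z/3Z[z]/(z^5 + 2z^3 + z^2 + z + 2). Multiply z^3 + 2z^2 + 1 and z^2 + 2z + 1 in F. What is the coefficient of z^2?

2

Multiply in Z/3Z[z]: (z^3 + 2z^2 + 1)·(z^2 + 2z + 1) = z^5 + z^4 + 2z^3 + 2z + 1.
Reduce using z^5 ≡ z^3 + 2z^2 + 2z + 1 (mod z^5 + 2z^3 + z^2 + z + 2).
Reduced: z^4 + 2z^2 + z + 2.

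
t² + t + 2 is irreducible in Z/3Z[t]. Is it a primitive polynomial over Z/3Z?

Yes

Write f(t) = t² + t + 2.
|GF(3^2)^×| = 3^2 − 1 = 8. Prime factorization: 8 = 2^3.
f is primitive ⇔ t has order 8 in GF(3)[t]/(f), i.e. t^(8/q) ≠ 1 for each prime q | 8.
t^(4) mod f = 2.
None equal 1, so t has full order 8; f is primitive.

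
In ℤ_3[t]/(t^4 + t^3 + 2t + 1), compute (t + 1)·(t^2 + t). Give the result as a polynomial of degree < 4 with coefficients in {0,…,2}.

t^3 + 2t^2 + t

Multiply in ℤ_3[t]: (t + 1)·(t^2 + t) = t^3 + 2t^2 + t.
Reduced: t^3 + 2t^2 + t.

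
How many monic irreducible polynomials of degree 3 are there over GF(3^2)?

240

x^(9^3) − x is the product of all monic irreducibles of degree dividing 3; Möbius inversion gives N = (1/3) Σ μ(3/d)·9^d.
Divisors of 3: 1, 3; μ(3/d) for each: -1, 1.
Σ = − 9^1 + 9^3 = 720.
N = 720/3 = 240.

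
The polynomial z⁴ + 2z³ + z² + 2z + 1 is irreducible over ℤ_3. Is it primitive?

No

Write f(z) = z⁴ + 2z³ + z² + 2z + 1.
|GF(3^4)^×| = 3^4 − 1 = 80. Prime factorization: 80 = 2^4·5.
f is primitive ⇔ z has order 80 in GF(3)[z]/(f), i.e. z^(80/q) ≠ 1 for each prime q | 80.
z^(40) mod f = 1
z^(16) mod f = 2z.
Since z^(40) = 1, the order of z divides 40 < 80; not primitive.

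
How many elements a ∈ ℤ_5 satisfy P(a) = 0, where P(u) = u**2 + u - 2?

2

Evaluate at each of the 5 elements of ℤ_5:
P(0) = 3; P(1) = 0 → root; P(2) = 4; P(3) = 0 → root; P(4) = 3.
Roots: {1, 3}.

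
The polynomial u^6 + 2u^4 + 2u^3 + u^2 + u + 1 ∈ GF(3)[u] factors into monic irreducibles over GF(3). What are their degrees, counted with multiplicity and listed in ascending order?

Write f(u) = u^6 + 2u^4 + 2u^3 + u^2 + u + 1.
Roots in GF(3): f(0) = 1; f(1) = 2; f(2) = 2.
Complete factorization: f(u) = (u^6 + 2u^4 + 2u^3 + u^2 + u + 1).
Factor degrees with multiplicity: 6 = 6.

6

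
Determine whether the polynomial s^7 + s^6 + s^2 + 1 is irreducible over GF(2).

Write g(s) = s^7 + s^6 + s^2 + 1.
Check for roots in GF(2): g(0) = 1; g(1) = 0 → root.
g(1) = 0, so (s − 1) divides g(s); g is reducible.

No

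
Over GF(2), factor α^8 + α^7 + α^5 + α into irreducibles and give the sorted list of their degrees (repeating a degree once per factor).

1, 1, 2, 4

Write f(α) = α^8 + α^7 + α^5 + α.
Roots in GF(2): f(0) = 0 → root; f(1) = 0 → root.
Linear factors from roots: (α), (α + 1).
Complete factorization: f(α) = (α)·(α + 1)·(α^2 + α + 1)·(α^4 + α^3 + 1).
Factor degrees with multiplicity: 1 + 1 + 2 + 4 = 8.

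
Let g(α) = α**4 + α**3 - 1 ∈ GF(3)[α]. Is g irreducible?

Yes

Check for roots in GF(3): g(0) = 2; g(1) = 1; g(2) = 2.
No roots, so no linear factors.
Monic irreducibles of degree 2 over GF(3): α**2 + 1, α**2 + α - 1, α**2 - α - 1.
None of them divide g (all give nonzero remainder).
No irreducible factor of degree ≤ 2 exists, so g is irreducible over GF(3).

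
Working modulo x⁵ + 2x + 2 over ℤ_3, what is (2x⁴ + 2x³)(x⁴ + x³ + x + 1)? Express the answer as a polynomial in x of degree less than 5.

2x^3 + x + 2

Multiply in ℤ_3[x]: (2x⁴ + 2x³)·(x⁴ + x³ + x + 1) = 2x⁸ + x⁷ + 2x⁶ + 2x⁵ + x⁴ + 2x³.
Reduce using x⁵ ≡ x + 1 (mod x⁵ + 2x + 2).
Reduced: 2x³ + x + 2.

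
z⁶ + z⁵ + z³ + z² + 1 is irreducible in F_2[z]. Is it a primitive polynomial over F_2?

Write f(z) = z⁶ + z⁵ + z³ + z² + 1.
|GF(2^6)^×| = 2^6 − 1 = 63. Prime factorization: 63 = 3^2·7.
f is primitive ⇔ z has order 63 in GF(2)[z]/(f), i.e. z^(63/q) ≠ 1 for each prime q | 63.
z^(21) mod f = z⁴ + z² + z + 1.
z^(9) mod f = z² + z.
None equal 1, so z has full order 63; f is primitive.

Yes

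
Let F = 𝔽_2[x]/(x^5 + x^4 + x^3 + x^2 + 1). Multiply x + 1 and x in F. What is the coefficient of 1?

0

Multiply in 𝔽_2[x]: (x + 1)·(x) = x^2 + x.
Reduced: x^2 + x.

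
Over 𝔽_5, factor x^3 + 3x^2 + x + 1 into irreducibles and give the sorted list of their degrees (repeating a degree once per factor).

3

Write h(x) = x^3 + 3x^2 + x + 1.
Roots in 𝔽_5: h(0) = 1; h(1) = 1; h(2) = 3; h(3) = 3; h(4) = 2.
Complete factorization: h(x) = (x^3 + 3x^2 + x + 1).
Factor degrees with multiplicity: 3 = 3.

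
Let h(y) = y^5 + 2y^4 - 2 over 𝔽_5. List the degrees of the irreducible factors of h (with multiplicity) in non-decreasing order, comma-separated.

5

Roots in 𝔽_5: h(0) = 3; h(1) = 1; h(2) = 2; h(3) = 3; h(4) = 4.
Complete factorization: h(y) = (y^5 + 2y^4 - 2).
Factor degrees with multiplicity: 5 = 5.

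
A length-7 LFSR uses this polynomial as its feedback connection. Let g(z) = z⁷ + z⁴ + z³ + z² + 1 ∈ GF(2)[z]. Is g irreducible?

Yes

Check for roots in GF(2): g(0) = 1; g(1) = 1.
No roots, so no linear factors.
Monic irreducibles of degree 2 over GF(2): z² + z + 1.
None of them divide g (all give nonzero remainder).
Monic irreducibles of degree 3 over GF(2): z³ + z + 1, z³ + z² + 1.
None of them divide g (all give nonzero remainder).
No irreducible factor of degree ≤ 3 exists, so g is irreducible over GF(2).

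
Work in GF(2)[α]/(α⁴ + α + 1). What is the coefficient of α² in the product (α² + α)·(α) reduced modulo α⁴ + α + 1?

1

Multiply in GF(2)[α]: (α² + α)·(α) = α³ + α².
Reduced: α³ + α².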